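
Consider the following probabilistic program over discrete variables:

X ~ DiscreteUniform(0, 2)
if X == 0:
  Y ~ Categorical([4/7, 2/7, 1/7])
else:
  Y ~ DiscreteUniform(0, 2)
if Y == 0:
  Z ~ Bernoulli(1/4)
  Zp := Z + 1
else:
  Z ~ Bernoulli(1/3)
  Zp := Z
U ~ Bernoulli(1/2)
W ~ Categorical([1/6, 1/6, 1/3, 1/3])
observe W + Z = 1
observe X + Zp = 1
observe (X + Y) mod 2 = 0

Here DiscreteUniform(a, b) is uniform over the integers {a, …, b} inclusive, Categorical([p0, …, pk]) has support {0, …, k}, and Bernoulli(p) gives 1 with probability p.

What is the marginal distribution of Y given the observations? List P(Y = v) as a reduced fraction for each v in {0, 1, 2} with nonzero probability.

P(Y=0) = 27/44, P(Y=1) = 7/22, P(Y=2) = 3/44

Enumerate traces; 6 have nonzero weight after conditioning:
  (X=0, Y=0, Z=0, U=0, W=1) weight 1/84
  (X=0, Y=0, Z=0, U=1, W=1) weight 1/84
  (X=0, Y=2, Z=1, U=0, W=0) weight 1/756
  (X=0, Y=2, Z=1, U=1, W=0) weight 1/756
  (X=1, Y=1, Z=0, U=0, W=1) weight 1/162
  (X=1, Y=1, Z=0, U=1, W=1) weight 1/162
Group by Y:
  weight(Y=0) = 1/42
  weight(Y=1) = 1/81
  weight(Y=2) = 1/378
Total weight = 1/42 + 1/81 + 1/378 = 22/567
P(Y=0 | obs) = 1/42 / 22/567 = 27/44
P(Y=1 | obs) = 1/81 / 22/567 = 7/22
P(Y=2 | obs) = 1/378 / 22/567 = 3/44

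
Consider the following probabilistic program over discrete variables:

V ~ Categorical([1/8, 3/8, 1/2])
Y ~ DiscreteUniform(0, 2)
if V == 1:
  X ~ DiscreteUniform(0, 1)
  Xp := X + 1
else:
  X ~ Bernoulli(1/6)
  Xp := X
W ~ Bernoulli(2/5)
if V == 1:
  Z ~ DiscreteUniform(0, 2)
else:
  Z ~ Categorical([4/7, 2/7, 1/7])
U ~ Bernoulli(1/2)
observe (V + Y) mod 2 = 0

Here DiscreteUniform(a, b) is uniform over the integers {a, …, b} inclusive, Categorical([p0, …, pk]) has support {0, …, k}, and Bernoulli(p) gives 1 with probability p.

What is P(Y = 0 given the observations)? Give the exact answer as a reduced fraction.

P(Y = 0 | obs) = 5/13

Enumerate traces; 120 have nonzero weight after conditioning:
  (V=0, Y=0, X=0, W=0, Z=0, U=0) weight 1/168
  (V=0, Y=0, X=0, W=0, Z=0, U=1) weight 1/168
  (V=0, Y=0, X=0, W=0, Z=1, U=0) weight 1/336
  (V=0, Y=0, X=0, W=0, Z=1, U=1) weight 1/336
  (V=0, Y=0, X=0, W=0, Z=2, U=0) weight 1/672
  (V=0, Y=0, X=0, W=0, Z=2, U=1) weight 1/672
  (V=0, Y=0, X=0, W=1, Z=0, U=0) weight 1/252
  (V=0, Y=0, X=0, W=1, Z=0, U=1) weight 1/252
  (V=0, Y=2, X=0, W=0, Z=0, U=0) weight 1/168
  (V=1, Y=1, X=0, W=0, Z=0, U=0) weight 1/160
  … 110 more
Group by Y:
  weight(Y=0) = 5/24
  weight(Y=1) = 1/8
  weight(Y=2) = 5/24
Total weight = 5/24 + 1/8 + 5/24 = 13/24
P(Y=0 | obs) = 5/24 / 13/24 = 5/13
P(Y=1 | obs) = 1/8 / 13/24 = 3/13
P(Y=2 | obs) = 5/24 / 13/24 = 5/13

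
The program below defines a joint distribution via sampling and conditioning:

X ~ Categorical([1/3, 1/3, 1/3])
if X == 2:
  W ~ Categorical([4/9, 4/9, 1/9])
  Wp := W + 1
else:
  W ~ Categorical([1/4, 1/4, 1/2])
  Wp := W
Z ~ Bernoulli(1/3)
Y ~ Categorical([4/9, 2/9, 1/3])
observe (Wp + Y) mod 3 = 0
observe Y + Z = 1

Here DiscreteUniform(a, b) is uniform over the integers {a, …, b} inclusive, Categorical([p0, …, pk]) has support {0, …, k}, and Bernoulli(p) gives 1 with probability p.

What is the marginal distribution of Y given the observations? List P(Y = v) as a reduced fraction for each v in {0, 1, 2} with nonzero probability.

Enumerate traces; 6 have nonzero weight after conditioning:
  (X=0, W=0, Z=1, Y=0) weight 1/81
  (X=0, W=2, Z=0, Y=1) weight 2/81
  (X=1, W=0, Z=1, Y=0) weight 1/81
  (X=1, W=2, Z=0, Y=1) weight 2/81
  (X=2, W=1, Z=0, Y=1) weight 16/729
  (X=2, W=2, Z=1, Y=0) weight 4/729
Group by Y:
  weight(Y=0) = 22/729
  weight(Y=1) = 52/729
Total weight = 22/729 + 52/729 = 74/729
P(Y=0 | obs) = 22/729 / 74/729 = 11/37
P(Y=1 | obs) = 52/729 / 74/729 = 26/37

P(Y=0) = 11/37, P(Y=1) = 26/37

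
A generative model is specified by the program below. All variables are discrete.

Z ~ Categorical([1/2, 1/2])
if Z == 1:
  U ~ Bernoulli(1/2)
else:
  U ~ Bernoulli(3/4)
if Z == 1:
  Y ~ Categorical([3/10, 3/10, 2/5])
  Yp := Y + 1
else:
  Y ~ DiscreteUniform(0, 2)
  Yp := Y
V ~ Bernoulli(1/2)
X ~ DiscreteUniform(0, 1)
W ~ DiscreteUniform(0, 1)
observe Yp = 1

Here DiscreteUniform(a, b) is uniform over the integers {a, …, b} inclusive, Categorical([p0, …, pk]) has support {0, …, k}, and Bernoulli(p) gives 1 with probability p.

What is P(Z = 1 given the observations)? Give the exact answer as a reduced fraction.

Enumerate traces; 32 have nonzero weight after conditioning:
  (Z=0, U=0, Y=1, V=0, X=0, W=0) weight 1/192
  (Z=0, U=0, Y=1, V=0, X=0, W=1) weight 1/192
  (Z=0, U=0, Y=1, V=0, X=1, W=0) weight 1/192
  (Z=0, U=0, Y=1, V=0, X=1, W=1) weight 1/192
  (Z=0, U=0, Y=1, V=1, X=0, W=0) weight 1/192
  (Z=0, U=0, Y=1, V=1, X=0, W=1) weight 1/192
  (Z=0, U=0, Y=1, V=1, X=1, W=0) weight 1/192
  (Z=0, U=0, Y=1, V=1, X=1, W=1) weight 1/192
  (Z=1, U=0, Y=0, V=0, X=0, W=0) weight 3/320
  … 23 more
Group by Z:
  weight(Z=0) = 1/6
  weight(Z=1) = 3/20
Total weight = 1/6 + 3/20 = 19/60
P(Z=0 | obs) = 1/6 / 19/60 = 10/19
P(Z=1 | obs) = 3/20 / 19/60 = 9/19

P(Z = 1 | obs) = 9/19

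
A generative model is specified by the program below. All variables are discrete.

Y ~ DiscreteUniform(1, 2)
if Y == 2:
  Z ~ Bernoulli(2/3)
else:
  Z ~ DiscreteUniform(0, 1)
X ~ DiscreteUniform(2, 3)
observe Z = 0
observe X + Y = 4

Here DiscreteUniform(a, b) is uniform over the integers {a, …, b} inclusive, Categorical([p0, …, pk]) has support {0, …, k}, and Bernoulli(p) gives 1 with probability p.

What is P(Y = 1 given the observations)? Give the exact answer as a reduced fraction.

Enumerate traces; 2 have nonzero weight after conditioning:
  (Y=1, Z=0, X=3) weight 1/8
  (Y=2, Z=0, X=2) weight 1/12
Group by Y:
  weight(Y=1) = 1/8
  weight(Y=2) = 1/12
Total weight = 1/8 + 1/12 = 5/24
P(Y=1 | obs) = 1/8 / 5/24 = 3/5
P(Y=2 | obs) = 1/12 / 5/24 = 2/5

P(Y = 1 | obs) = 3/5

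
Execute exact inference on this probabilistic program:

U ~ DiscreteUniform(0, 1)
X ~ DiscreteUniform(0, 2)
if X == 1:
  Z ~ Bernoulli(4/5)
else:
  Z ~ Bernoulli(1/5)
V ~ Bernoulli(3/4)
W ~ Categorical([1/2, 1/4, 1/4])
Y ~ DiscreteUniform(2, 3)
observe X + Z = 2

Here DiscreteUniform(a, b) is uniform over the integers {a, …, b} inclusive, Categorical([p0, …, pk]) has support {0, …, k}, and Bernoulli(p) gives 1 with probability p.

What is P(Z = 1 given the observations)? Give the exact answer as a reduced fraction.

Enumerate traces; 48 have nonzero weight after conditioning:
  (U=0, X=1, Z=1, V=0, W=0, Y=2) weight 1/120
  (U=0, X=1, Z=1, V=0, W=0, Y=3) weight 1/120
  (U=0, X=1, Z=1, V=0, W=1, Y=2) weight 1/240
  (U=0, X=1, Z=1, V=0, W=1, Y=3) weight 1/240
  (U=0, X=1, Z=1, V=0, W=2, Y=2) weight 1/240
  (U=0, X=1, Z=1, V=0, W=2, Y=3) weight 1/240
  (U=0, X=1, Z=1, V=1, W=0, Y=2) weight 1/40
  (U=0, X=1, Z=1, V=1, W=0, Y=3) weight 1/40
  (U=0, X=2, Z=0, V=0, W=0, Y=2) weight 1/120
  … 39 more
Group by Z:
  weight(Z=0) = 4/15
  weight(Z=1) = 4/15
Total weight = 4/15 + 4/15 = 8/15
P(Z=0 | obs) = 4/15 / 8/15 = 1/2
P(Z=1 | obs) = 4/15 / 8/15 = 1/2

P(Z = 1 | obs) = 1/2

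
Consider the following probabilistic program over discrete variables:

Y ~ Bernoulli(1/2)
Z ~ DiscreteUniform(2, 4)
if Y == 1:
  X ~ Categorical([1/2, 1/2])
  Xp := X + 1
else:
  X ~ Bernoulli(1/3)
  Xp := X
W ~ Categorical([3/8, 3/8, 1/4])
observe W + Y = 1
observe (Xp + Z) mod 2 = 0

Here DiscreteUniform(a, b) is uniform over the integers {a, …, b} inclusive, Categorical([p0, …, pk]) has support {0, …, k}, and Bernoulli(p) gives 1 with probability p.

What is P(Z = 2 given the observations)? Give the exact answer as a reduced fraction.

Enumerate traces; 6 have nonzero weight after conditioning:
  (Y=0, Z=2, X=0, W=1) weight 1/24
  (Y=0, Z=3, X=1, W=1) weight 1/48
  (Y=0, Z=4, X=0, W=1) weight 1/24
  (Y=1, Z=2, X=1, W=0) weight 1/32
  (Y=1, Z=3, X=0, W=0) weight 1/32
  (Y=1, Z=4, X=1, W=0) weight 1/32
Group by Z:
  weight(Z=2) = 7/96
  weight(Z=3) = 5/96
  weight(Z=4) = 7/96
Total weight = 7/96 + 5/96 + 7/96 = 19/96
P(Z=2 | obs) = 7/96 / 19/96 = 7/19
P(Z=3 | obs) = 5/96 / 19/96 = 5/19
P(Z=4 | obs) = 7/96 / 19/96 = 7/19

P(Z = 2 | obs) = 7/19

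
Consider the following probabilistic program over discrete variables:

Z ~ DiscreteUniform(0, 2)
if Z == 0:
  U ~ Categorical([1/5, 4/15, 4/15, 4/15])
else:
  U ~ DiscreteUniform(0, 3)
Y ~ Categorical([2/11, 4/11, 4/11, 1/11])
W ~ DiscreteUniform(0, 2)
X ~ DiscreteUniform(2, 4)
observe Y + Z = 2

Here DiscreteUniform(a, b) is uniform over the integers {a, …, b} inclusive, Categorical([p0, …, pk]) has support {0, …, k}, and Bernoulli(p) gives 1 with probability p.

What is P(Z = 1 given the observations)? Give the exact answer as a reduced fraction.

P(Z = 1 | obs) = 2/5

Enumerate traces; 108 have nonzero weight after conditioning:
  (Z=0, U=0, Y=2, W=0, X=2) weight 4/1485
  (Z=0, U=0, Y=2, W=0, X=3) weight 4/1485
  (Z=0, U=0, Y=2, W=0, X=4) weight 4/1485
  (Z=0, U=0, Y=2, W=1, X=2) weight 4/1485
  (Z=0, U=0, Y=2, W=1, X=3) weight 4/1485
  (Z=0, U=0, Y=2, W=1, X=4) weight 4/1485
  (Z=0, U=0, Y=2, W=2, X=2) weight 4/1485
  (Z=0, U=0, Y=2, W=2, X=3) weight 4/1485
  (Z=1, U=0, Y=1, W=0, X=2) weight 1/297
  (Z=2, U=0, Y=0, W=0, X=2) weight 1/594
  … 98 more
Group by Z:
  weight(Z=0) = 4/33
  weight(Z=1) = 4/33
  weight(Z=2) = 2/33
Total weight = 4/33 + 4/33 + 2/33 = 10/33
P(Z=0 | obs) = 4/33 / 10/33 = 2/5
P(Z=1 | obs) = 4/33 / 10/33 = 2/5
P(Z=2 | obs) = 2/33 / 10/33 = 1/5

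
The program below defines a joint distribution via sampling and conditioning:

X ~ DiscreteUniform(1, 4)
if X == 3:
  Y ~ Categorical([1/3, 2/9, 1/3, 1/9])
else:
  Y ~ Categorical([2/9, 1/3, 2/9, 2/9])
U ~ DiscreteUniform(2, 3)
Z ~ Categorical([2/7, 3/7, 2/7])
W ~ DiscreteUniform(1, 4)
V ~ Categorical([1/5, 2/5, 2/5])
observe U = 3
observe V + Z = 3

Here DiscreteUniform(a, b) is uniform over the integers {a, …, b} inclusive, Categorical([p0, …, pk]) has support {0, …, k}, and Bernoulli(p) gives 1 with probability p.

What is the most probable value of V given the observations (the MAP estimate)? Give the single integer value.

argmax_v P(V = v | obs) = 2

Enumerate traces; 128 have nonzero weight after conditioning:
  (X=1, Y=0, U=3, Z=1, W=1, V=2) weight 1/840
  (X=1, Y=0, U=3, Z=1, W=2, V=2) weight 1/840
  (X=1, Y=0, U=3, Z=1, W=3, V=2) weight 1/840
  (X=1, Y=0, U=3, Z=1, W=4, V=2) weight 1/840
  (X=1, Y=0, U=3, Z=2, W=1, V=1) weight 1/1260
  (X=1, Y=0, U=3, Z=2, W=2, V=1) weight 1/1260
  (X=1, Y=0, U=3, Z=2, W=3, V=1) weight 1/1260
  (X=1, Y=0, U=3, Z=2, W=4, V=1) weight 1/1260
  … 120 more
Group by V:
  weight(V=1) = 2/35
  weight(V=2) = 3/35
Total weight = 2/35 + 3/35 = 1/7
P(V=1 | obs) = 2/35 / 1/7 = 2/5
P(V=2 | obs) = 3/35 / 1/7 = 3/5
argmax = 2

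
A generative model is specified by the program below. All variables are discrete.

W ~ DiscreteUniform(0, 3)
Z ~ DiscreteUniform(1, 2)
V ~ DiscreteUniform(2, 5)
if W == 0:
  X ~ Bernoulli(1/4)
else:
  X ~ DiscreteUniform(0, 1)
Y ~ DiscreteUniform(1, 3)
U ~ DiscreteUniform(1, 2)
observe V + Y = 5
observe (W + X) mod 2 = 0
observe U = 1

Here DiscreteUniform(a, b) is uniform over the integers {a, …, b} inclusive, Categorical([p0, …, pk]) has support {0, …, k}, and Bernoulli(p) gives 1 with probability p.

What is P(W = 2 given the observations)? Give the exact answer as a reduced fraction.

P(W = 2 | obs) = 2/9

Enumerate traces; 24 have nonzero weight after conditioning:
  (W=0, Z=1, V=2, X=0, Y=3, U=1) weight 1/256
  (W=0, Z=1, V=3, X=0, Y=2, U=1) weight 1/256
  (W=0, Z=1, V=4, X=0, Y=1, U=1) weight 1/256
  (W=0, Z=2, V=2, X=0, Y=3, U=1) weight 1/256
  (W=0, Z=2, V=3, X=0, Y=2, U=1) weight 1/256
  (W=0, Z=2, V=4, X=0, Y=1, U=1) weight 1/256
  (W=1, Z=1, V=2, X=1, Y=3, U=1) weight 1/384
  (W=1, Z=1, V=3, X=1, Y=2, U=1) weight 1/384
  (W=2, Z=1, V=2, X=0, Y=3, U=1) weight 1/384
  (W=3, Z=1, V=2, X=1, Y=3, U=1) weight 1/384
  … 14 more
Group by W:
  weight(W=0) = 3/128
  weight(W=1) = 1/64
  weight(W=2) = 1/64
  weight(W=3) = 1/64
Total weight = 3/128 + 1/64 + 1/64 + 1/64 = 9/128
P(W=0 | obs) = 3/128 / 9/128 = 1/3
P(W=1 | obs) = 1/64 / 9/128 = 2/9
P(W=2 | obs) = 1/64 / 9/128 = 2/9
P(W=3 | obs) = 1/64 / 9/128 = 2/9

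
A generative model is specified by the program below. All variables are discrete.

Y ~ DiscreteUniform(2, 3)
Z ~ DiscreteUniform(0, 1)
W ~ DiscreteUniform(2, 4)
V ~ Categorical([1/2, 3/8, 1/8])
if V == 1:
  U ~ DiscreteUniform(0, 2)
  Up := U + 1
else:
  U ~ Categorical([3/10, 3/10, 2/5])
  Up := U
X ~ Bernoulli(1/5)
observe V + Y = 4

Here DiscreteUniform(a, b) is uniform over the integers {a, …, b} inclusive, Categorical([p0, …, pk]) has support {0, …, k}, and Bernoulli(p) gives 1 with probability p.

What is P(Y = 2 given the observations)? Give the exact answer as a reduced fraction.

P(Y = 2 | obs) = 1/4

Enumerate traces; 72 have nonzero weight after conditioning:
  (Y=2, Z=0, W=2, V=2, U=0, X=0) weight 1/400
  (Y=2, Z=0, W=2, V=2, U=0, X=1) weight 1/1600
  (Y=2, Z=0, W=2, V=2, U=1, X=0) weight 1/400
  (Y=2, Z=0, W=2, V=2, U=1, X=1) weight 1/1600
  (Y=2, Z=0, W=2, V=2, U=2, X=0) weight 1/300
  (Y=2, Z=0, W=2, V=2, U=2, X=1) weight 1/1200
  (Y=2, Z=0, W=3, V=2, U=0, X=0) weight 1/400
  (Y=2, Z=0, W=3, V=2, U=0, X=1) weight 1/1600
  (Y=3, Z=0, W=2, V=1, U=0, X=0) weight 1/120
  … 63 more
Group by Y:
  weight(Y=2) = 1/16
  weight(Y=3) = 3/16
Total weight = 1/16 + 3/16 = 1/4
P(Y=2 | obs) = 1/16 / 1/4 = 1/4
P(Y=3 | obs) = 3/16 / 1/4 = 3/4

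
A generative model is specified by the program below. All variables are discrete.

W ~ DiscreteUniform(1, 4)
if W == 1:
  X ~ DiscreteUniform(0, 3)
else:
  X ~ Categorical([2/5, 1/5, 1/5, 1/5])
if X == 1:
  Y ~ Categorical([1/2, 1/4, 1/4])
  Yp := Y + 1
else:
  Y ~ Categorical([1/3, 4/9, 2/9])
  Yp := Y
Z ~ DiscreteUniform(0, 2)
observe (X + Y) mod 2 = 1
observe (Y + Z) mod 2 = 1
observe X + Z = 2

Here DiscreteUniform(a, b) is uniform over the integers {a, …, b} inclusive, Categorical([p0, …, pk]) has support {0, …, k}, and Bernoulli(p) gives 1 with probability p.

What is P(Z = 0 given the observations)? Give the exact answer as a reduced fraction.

P(Z = 0 | obs) = 272/1195

Enumerate traces; 16 have nonzero weight after conditioning:
  (W=1, X=0, Y=1, Z=2) weight 1/108
  (W=1, X=1, Y=0, Z=1) weight 1/96
  (W=1, X=1, Y=2, Z=1) weight 1/192
  (W=1, X=2, Y=1, Z=0) weight 1/108
  (W=2, X=0, Y=1, Z=2) weight 2/135
  (W=2, X=1, Y=0, Z=1) weight 1/120
  (W=2, X=1, Y=2, Z=1) weight 1/240
  (W=2, X=2, Y=1, Z=0) weight 1/135
  … 8 more
Group by Z:
  weight(Z=0) = 17/540
  weight(Z=1) = 17/320
  weight(Z=2) = 29/540
Total weight = 17/540 + 17/320 + 29/540 = 239/1728
P(Z=0 | obs) = 17/540 / 239/1728 = 272/1195
P(Z=1 | obs) = 17/320 / 239/1728 = 459/1195
P(Z=2 | obs) = 29/540 / 239/1728 = 464/1195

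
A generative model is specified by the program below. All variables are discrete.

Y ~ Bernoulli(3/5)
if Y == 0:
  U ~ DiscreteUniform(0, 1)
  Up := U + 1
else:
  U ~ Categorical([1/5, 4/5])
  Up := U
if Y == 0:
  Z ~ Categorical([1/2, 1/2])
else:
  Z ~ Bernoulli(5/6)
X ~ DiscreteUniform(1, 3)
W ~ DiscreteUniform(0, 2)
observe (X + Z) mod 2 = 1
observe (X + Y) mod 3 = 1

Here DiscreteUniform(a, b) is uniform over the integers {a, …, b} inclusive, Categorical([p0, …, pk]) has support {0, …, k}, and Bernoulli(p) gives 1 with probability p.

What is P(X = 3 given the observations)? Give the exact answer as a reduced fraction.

Enumerate traces; 12 have nonzero weight after conditioning:
  (Y=0, U=0, Z=0, X=1, W=0) weight 1/90
  (Y=0, U=0, Z=0, X=1, W=1) weight 1/90
  (Y=0, U=0, Z=0, X=1, W=2) weight 1/90
  (Y=0, U=1, Z=0, X=1, W=0) weight 1/90
  (Y=0, U=1, Z=0, X=1, W=1) weight 1/90
  (Y=0, U=1, Z=0, X=1, W=2) weight 1/90
  (Y=1, U=0, Z=0, X=3, W=0) weight 1/450
  (Y=1, U=0, Z=0, X=3, W=1) weight 1/450
  … 4 more
Group by X:
  weight(X=1) = 1/15
  weight(X=3) = 1/30
Total weight = 1/15 + 1/30 = 1/10
P(X=1 | obs) = 1/15 / 1/10 = 2/3
P(X=3 | obs) = 1/30 / 1/10 = 1/3

P(X = 3 | obs) = 1/3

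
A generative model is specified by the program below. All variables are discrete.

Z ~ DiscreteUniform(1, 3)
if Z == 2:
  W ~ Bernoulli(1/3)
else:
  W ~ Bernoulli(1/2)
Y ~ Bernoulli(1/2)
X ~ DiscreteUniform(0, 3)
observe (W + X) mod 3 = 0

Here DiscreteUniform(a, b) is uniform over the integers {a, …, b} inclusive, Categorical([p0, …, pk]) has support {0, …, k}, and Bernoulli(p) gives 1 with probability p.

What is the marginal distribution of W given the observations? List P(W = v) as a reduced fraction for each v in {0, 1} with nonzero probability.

P(W=0) = 5/7, P(W=1) = 2/7

Enumerate traces; 18 have nonzero weight after conditioning:
  (Z=1, W=0, Y=0, X=0) weight 1/48
  (Z=1, W=0, Y=0, X=3) weight 1/48
  (Z=1, W=0, Y=1, X=0) weight 1/48
  (Z=1, W=0, Y=1, X=3) weight 1/48
  (Z=1, W=1, Y=0, X=2) weight 1/48
  (Z=1, W=1, Y=1, X=2) weight 1/48
  (Z=2, W=0, Y=0, X=0) weight 1/36
  (Z=2, W=0, Y=0, X=3) weight 1/36
  … 10 more
Group by W:
  weight(W=0) = 5/18
  weight(W=1) = 1/9
Total weight = 5/18 + 1/9 = 7/18
P(W=0 | obs) = 5/18 / 7/18 = 5/7
P(W=1 | obs) = 1/9 / 7/18 = 2/7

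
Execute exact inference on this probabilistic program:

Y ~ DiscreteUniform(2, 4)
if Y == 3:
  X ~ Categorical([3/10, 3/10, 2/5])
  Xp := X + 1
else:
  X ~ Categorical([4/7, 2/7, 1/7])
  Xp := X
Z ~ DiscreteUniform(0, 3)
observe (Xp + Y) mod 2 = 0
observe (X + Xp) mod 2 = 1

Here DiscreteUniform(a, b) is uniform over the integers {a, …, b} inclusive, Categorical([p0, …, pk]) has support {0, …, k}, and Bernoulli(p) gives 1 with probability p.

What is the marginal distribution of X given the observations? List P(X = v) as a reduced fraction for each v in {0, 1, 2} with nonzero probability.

Enumerate traces; 8 have nonzero weight after conditioning:
  (Y=3, X=0, Z=0) weight 1/40
  (Y=3, X=0, Z=1) weight 1/40
  (Y=3, X=0, Z=2) weight 1/40
  (Y=3, X=0, Z=3) weight 1/40
  (Y=3, X=2, Z=0) weight 1/30
  (Y=3, X=2, Z=1) weight 1/30
  (Y=3, X=2, Z=2) weight 1/30
  (Y=3, X=2, Z=3) weight 1/30
Group by X:
  weight(X=0) = 1/10
  weight(X=2) = 2/15
Total weight = 1/10 + 2/15 = 7/30
P(X=0 | obs) = 1/10 / 7/30 = 3/7
P(X=2 | obs) = 2/15 / 7/30 = 4/7

P(X=0) = 3/7, P(X=2) = 4/7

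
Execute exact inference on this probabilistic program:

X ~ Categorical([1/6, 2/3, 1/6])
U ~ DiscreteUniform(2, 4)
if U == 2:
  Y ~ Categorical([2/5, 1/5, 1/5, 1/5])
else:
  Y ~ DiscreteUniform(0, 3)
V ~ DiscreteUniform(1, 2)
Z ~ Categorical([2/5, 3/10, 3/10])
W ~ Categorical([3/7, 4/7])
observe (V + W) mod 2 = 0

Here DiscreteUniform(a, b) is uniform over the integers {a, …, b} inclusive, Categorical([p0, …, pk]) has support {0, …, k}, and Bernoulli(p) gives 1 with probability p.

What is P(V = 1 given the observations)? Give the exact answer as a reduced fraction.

Enumerate traces; 216 have nonzero weight after conditioning:
  (X=0, U=2, Y=0, V=1, Z=0, W=1) weight 4/1575
  (X=0, U=2, Y=0, V=1, Z=1, W=1) weight 1/525
  (X=0, U=2, Y=0, V=1, Z=2, W=1) weight 1/525
  (X=0, U=2, Y=0, V=2, Z=0, W=0) weight 1/525
  (X=0, U=2, Y=0, V=2, Z=1, W=0) weight 1/700
  (X=0, U=2, Y=0, V=2, Z=2, W=0) weight 1/700
  (X=0, U=2, Y=1, V=1, Z=0, W=1) weight 2/1575
  (X=0, U=2, Y=1, V=1, Z=1, W=1) weight 1/1050
  … 208 more
Group by V:
  weight(V=1) = 2/7
  weight(V=2) = 3/14
Total weight = 2/7 + 3/14 = 1/2
P(V=1 | obs) = 2/7 / 1/2 = 4/7
P(V=2 | obs) = 3/14 / 1/2 = 3/7

P(V = 1 | obs) = 4/7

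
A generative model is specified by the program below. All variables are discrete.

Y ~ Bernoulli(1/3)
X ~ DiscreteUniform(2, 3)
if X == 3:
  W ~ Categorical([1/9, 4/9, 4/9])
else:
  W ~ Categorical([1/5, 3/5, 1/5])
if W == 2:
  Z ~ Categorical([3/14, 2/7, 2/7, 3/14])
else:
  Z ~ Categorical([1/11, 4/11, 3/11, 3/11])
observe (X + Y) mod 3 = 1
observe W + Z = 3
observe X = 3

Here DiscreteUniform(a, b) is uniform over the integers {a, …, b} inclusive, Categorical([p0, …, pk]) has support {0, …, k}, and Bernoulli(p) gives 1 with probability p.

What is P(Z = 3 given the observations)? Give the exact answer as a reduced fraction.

Enumerate traces; 3 have nonzero weight after conditioning:
  (Y=1, X=3, W=0, Z=3) weight 1/198
  (Y=1, X=3, W=1, Z=2) weight 2/99
  (Y=1, X=3, W=2, Z=1) weight 4/189
Group by Z:
  weight(Z=1) = 4/189
  weight(Z=2) = 2/99
  weight(Z=3) = 1/198
Total weight = 4/189 + 2/99 + 1/198 = 193/4158
P(Z=1 | obs) = 4/189 / 193/4158 = 88/193
P(Z=2 | obs) = 2/99 / 193/4158 = 84/193
P(Z=3 | obs) = 1/198 / 193/4158 = 21/193

P(Z = 3 | obs) = 21/193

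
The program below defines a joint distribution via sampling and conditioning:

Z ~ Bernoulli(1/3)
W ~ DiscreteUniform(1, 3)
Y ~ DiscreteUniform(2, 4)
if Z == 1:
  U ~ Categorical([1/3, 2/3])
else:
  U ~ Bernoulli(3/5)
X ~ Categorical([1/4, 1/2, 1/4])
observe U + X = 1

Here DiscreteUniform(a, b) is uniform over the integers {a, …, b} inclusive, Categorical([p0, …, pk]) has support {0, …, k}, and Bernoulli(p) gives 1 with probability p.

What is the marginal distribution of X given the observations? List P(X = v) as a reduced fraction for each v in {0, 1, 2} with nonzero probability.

Enumerate traces; 36 have nonzero weight after conditioning:
  (Z=0, W=1, Y=2, U=0, X=1) weight 2/135
  (Z=0, W=1, Y=2, U=1, X=0) weight 1/90
  (Z=0, W=1, Y=3, U=0, X=1) weight 2/135
  (Z=0, W=1, Y=3, U=1, X=0) weight 1/90
  (Z=0, W=1, Y=4, U=0, X=1) weight 2/135
  (Z=0, W=1, Y=4, U=1, X=0) weight 1/90
  (Z=0, W=2, Y=2, U=0, X=1) weight 2/135
  (Z=0, W=2, Y=2, U=1, X=0) weight 1/90
  … 28 more
Group by X:
  weight(X=0) = 7/45
  weight(X=1) = 17/90
Total weight = 7/45 + 17/90 = 31/90
P(X=0 | obs) = 7/45 / 31/90 = 14/31
P(X=1 | obs) = 17/90 / 31/90 = 17/31

P(X=0) = 14/31, P(X=1) = 17/31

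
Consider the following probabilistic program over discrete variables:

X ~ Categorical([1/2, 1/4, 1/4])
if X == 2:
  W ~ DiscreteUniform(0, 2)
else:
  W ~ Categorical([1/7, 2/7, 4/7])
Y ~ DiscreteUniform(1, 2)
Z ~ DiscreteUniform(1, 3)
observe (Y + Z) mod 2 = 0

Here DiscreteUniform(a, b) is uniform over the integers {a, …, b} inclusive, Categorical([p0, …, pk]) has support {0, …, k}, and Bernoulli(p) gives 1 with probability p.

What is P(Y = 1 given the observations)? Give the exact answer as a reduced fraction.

Enumerate traces; 27 have nonzero weight after conditioning:
  (X=0, W=0, Y=1, Z=1) weight 1/84
  (X=0, W=0, Y=1, Z=3) weight 1/84
  (X=0, W=0, Y=2, Z=2) weight 1/84
  (X=0, W=1, Y=1, Z=1) weight 1/42
  (X=0, W=1, Y=1, Z=3) weight 1/42
  (X=0, W=1, Y=2, Z=2) weight 1/42
  (X=0, W=2, Y=1, Z=1) weight 1/21
  (X=0, W=2, Y=1, Z=3) weight 1/21
  … 19 more
Group by Y:
  weight(Y=1) = 1/3
  weight(Y=2) = 1/6
Total weight = 1/3 + 1/6 = 1/2
P(Y=1 | obs) = 1/3 / 1/2 = 2/3
P(Y=2 | obs) = 1/6 / 1/2 = 1/3

P(Y = 1 | obs) = 2/3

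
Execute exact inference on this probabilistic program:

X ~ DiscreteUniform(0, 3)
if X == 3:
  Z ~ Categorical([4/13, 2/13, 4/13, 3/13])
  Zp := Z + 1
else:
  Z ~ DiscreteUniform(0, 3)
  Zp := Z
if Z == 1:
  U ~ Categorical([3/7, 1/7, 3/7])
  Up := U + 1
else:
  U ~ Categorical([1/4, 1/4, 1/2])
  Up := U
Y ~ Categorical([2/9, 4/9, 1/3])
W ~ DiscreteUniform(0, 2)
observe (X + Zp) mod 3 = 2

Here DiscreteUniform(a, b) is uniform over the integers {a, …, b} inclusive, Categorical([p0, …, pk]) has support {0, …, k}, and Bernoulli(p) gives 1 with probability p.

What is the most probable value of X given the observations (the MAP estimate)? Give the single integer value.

Enumerate traces; 135 have nonzero weight after conditioning:
  (X=0, Z=2, U=0, Y=0, W=0) weight 1/864
  (X=0, Z=2, U=0, Y=0, W=1) weight 1/864
  (X=0, Z=2, U=0, Y=0, W=2) weight 1/864
  (X=0, Z=2, U=0, Y=1, W=0) weight 1/432
  (X=0, Z=2, U=0, Y=1, W=1) weight 1/432
  (X=0, Z=2, U=0, Y=1, W=2) weight 1/432
  (X=0, Z=2, U=0, Y=2, W=0) weight 1/576
  (X=0, Z=2, U=0, Y=2, W=1) weight 1/576
  (X=1, Z=1, U=0, Y=0, W=0) weight 1/504
  (X=2, Z=0, U=0, Y=0, W=0) weight 1/864
  … 125 more
Group by X:
  weight(X=0) = 1/16
  weight(X=1) = 1/16
  weight(X=2) = 1/8
  weight(X=3) = 1/26
Total weight = 1/16 + 1/16 + 1/8 + 1/26 = 15/52
P(X=0 | obs) = 1/16 / 15/52 = 13/60
P(X=1 | obs) = 1/16 / 15/52 = 13/60
P(X=2 | obs) = 1/8 / 15/52 = 13/30
P(X=3 | obs) = 1/26 / 15/52 = 2/15
argmax = 2

argmax_v P(X = v | obs) = 2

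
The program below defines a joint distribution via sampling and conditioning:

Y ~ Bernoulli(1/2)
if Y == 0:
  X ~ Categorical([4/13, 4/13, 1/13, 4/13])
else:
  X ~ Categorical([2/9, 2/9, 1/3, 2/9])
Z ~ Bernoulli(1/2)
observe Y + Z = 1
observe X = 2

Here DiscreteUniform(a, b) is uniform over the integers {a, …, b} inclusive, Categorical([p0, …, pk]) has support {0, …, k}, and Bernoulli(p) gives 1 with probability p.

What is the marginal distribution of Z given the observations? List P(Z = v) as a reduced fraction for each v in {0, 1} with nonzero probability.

P(Z=0) = 13/16, P(Z=1) = 3/16

Enumerate traces; 2 have nonzero weight after conditioning:
  (Y=0, X=2, Z=1) weight 1/52
  (Y=1, X=2, Z=0) weight 1/12
Group by Z:
  weight(Z=0) = 1/12
  weight(Z=1) = 1/52
Total weight = 1/12 + 1/52 = 4/39
P(Z=0 | obs) = 1/12 / 4/39 = 13/16
P(Z=1 | obs) = 1/52 / 4/39 = 3/16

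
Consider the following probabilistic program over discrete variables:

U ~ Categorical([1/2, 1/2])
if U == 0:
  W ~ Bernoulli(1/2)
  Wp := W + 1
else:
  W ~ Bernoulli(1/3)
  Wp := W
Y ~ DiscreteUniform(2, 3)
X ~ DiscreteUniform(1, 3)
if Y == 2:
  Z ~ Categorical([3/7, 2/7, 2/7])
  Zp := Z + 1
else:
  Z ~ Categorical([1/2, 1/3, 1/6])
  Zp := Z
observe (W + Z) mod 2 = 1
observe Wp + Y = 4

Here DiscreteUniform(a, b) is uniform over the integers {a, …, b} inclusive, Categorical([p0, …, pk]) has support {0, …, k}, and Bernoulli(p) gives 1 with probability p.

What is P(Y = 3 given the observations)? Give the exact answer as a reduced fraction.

P(Y = 3 | obs) = 49/94

Enumerate traces; 15 have nonzero weight after conditioning:
  (U=0, W=0, Y=3, X=1, Z=1) weight 1/72
  (U=0, W=0, Y=3, X=2, Z=1) weight 1/72
  (U=0, W=0, Y=3, X=3, Z=1) weight 1/72
  (U=0, W=1, Y=2, X=1, Z=0) weight 1/56
  (U=0, W=1, Y=2, X=1, Z=2) weight 1/84
  (U=0, W=1, Y=2, X=2, Z=0) weight 1/56
  (U=0, W=1, Y=2, X=2, Z=2) weight 1/84
  (U=0, W=1, Y=2, X=3, Z=0) weight 1/56
  … 7 more
Group by Y:
  weight(Y=2) = 5/56
  weight(Y=3) = 7/72
Total weight = 5/56 + 7/72 = 47/252
P(Y=2 | obs) = 5/56 / 47/252 = 45/94
P(Y=3 | obs) = 7/72 / 47/252 = 49/94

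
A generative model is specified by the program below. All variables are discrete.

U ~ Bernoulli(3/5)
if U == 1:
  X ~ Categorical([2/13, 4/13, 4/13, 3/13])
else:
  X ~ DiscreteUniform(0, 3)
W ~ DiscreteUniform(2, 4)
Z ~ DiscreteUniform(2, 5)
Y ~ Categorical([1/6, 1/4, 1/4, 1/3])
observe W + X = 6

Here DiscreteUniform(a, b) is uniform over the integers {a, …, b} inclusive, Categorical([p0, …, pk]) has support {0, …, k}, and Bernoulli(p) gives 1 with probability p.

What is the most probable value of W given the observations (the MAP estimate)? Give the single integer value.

argmax_v P(W = v | obs) = 4

Enumerate traces; 64 have nonzero weight after conditioning:
  (U=0, X=2, W=4, Z=2, Y=0) weight 1/720
  (U=0, X=2, W=4, Z=2, Y=1) weight 1/480
  (U=0, X=2, W=4, Z=2, Y=2) weight 1/480
  (U=0, X=2, W=4, Z=2, Y=3) weight 1/360
  (U=0, X=2, W=4, Z=3, Y=0) weight 1/720
  (U=0, X=2, W=4, Z=3, Y=1) weight 1/480
  (U=0, X=2, W=4, Z=3, Y=2) weight 1/480
  (U=0, X=2, W=4, Z=3, Y=3) weight 1/360
  (U=0, X=3, W=3, Z=2, Y=0) weight 1/720
  … 55 more
Group by W:
  weight(W=3) = 31/390
  weight(W=4) = 37/390
Total weight = 31/390 + 37/390 = 34/195
P(W=3 | obs) = 31/390 / 34/195 = 31/68
P(W=4 | obs) = 37/390 / 34/195 = 37/68
argmax = 4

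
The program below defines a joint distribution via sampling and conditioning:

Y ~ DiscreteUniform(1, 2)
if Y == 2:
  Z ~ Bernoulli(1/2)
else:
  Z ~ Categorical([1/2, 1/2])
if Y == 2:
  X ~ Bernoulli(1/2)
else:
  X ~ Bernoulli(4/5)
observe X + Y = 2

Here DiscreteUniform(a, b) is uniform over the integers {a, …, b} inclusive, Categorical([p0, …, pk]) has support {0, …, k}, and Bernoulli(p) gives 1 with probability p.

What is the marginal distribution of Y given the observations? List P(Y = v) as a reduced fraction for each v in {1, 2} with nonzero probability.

P(Y=1) = 8/13, P(Y=2) = 5/13

Enumerate traces; 4 have nonzero weight after conditioning:
  (Y=1, Z=0, X=1) weight 1/5
  (Y=1, Z=1, X=1) weight 1/5
  (Y=2, Z=0, X=0) weight 1/8
  (Y=2, Z=1, X=0) weight 1/8
Group by Y:
  weight(Y=1) = 2/5
  weight(Y=2) = 1/4
Total weight = 2/5 + 1/4 = 13/20
P(Y=1 | obs) = 2/5 / 13/20 = 8/13
P(Y=2 | obs) = 1/4 / 13/20 = 5/13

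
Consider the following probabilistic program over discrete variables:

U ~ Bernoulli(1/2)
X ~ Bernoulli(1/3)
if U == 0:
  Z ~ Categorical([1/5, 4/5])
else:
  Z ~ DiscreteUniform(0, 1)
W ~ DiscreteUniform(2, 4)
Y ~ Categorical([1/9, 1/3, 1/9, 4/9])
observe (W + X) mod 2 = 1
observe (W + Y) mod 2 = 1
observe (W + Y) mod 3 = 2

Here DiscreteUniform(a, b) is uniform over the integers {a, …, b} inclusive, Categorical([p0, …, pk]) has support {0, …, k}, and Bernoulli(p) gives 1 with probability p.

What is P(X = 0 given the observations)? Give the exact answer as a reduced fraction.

P(X = 0 | obs) = 2/9

Enumerate traces; 12 have nonzero weight after conditioning:
  (U=0, X=0, Z=0, W=3, Y=2) weight 1/405
  (U=0, X=0, Z=1, W=3, Y=2) weight 4/405
  (U=0, X=1, Z=0, W=2, Y=3) weight 2/405
  (U=0, X=1, Z=0, W=4, Y=1) weight 1/270
  (U=0, X=1, Z=1, W=2, Y=3) weight 8/405
  (U=0, X=1, Z=1, W=4, Y=1) weight 2/135
  (U=1, X=0, Z=0, W=3, Y=2) weight 1/162
  (U=1, X=0, Z=1, W=3, Y=2) weight 1/162
  … 4 more
Group by X:
  weight(X=0) = 2/81
  weight(X=1) = 7/81
Total weight = 2/81 + 7/81 = 1/9
P(X=0 | obs) = 2/81 / 1/9 = 2/9
P(X=1 | obs) = 7/81 / 1/9 = 7/9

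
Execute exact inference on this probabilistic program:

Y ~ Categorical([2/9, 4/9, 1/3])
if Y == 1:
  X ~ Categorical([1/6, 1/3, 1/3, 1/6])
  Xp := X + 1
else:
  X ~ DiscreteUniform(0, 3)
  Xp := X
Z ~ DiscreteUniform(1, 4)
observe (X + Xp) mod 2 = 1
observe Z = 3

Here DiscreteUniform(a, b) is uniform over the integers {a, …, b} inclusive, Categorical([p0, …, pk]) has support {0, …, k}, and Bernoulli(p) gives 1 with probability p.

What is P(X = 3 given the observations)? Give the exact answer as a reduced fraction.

Enumerate traces; 4 have nonzero weight after conditioning:
  (Y=1, X=0, Z=3) weight 1/54
  (Y=1, X=1, Z=3) weight 1/27
  (Y=1, X=2, Z=3) weight 1/27
  (Y=1, X=3, Z=3) weight 1/54
Group by X:
  weight(X=0) = 1/54
  weight(X=1) = 1/27
  weight(X=2) = 1/27
  weight(X=3) = 1/54
Total weight = 1/54 + 1/27 + 1/27 + 1/54 = 1/9
P(X=0 | obs) = 1/54 / 1/9 = 1/6
P(X=1 | obs) = 1/27 / 1/9 = 1/3
P(X=2 | obs) = 1/27 / 1/9 = 1/3
P(X=3 | obs) = 1/54 / 1/9 = 1/6

P(X = 3 | obs) = 1/6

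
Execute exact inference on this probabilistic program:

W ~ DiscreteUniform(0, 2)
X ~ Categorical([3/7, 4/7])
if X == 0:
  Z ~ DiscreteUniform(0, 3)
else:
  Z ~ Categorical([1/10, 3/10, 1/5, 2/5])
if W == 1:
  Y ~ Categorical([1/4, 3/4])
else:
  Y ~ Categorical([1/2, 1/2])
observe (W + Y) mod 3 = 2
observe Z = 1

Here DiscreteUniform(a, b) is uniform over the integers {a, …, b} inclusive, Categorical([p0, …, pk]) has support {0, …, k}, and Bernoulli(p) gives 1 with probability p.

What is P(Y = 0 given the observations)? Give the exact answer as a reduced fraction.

P(Y = 0 | obs) = 2/5

Enumerate traces; 4 have nonzero weight after conditioning:
  (W=1, X=0, Z=1, Y=1) weight 3/112
  (W=1, X=1, Z=1, Y=1) weight 3/70
  (W=2, X=0, Z=1, Y=0) weight 1/56
  (W=2, X=1, Z=1, Y=0) weight 1/35
Group by Y:
  weight(Y=0) = 13/280
  weight(Y=1) = 39/560
Total weight = 13/280 + 39/560 = 13/112
P(Y=0 | obs) = 13/280 / 13/112 = 2/5
P(Y=1 | obs) = 39/560 / 13/112 = 3/5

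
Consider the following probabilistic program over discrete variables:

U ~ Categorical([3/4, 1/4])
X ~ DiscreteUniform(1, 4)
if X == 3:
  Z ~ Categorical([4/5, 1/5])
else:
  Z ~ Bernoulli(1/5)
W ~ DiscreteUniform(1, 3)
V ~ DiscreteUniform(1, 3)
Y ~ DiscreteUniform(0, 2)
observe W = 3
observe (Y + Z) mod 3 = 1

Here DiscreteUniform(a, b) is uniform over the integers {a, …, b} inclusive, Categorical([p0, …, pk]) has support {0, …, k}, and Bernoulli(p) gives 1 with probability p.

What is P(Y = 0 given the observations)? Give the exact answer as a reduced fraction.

Enumerate traces; 48 have nonzero weight after conditioning:
  (U=0, X=1, Z=0, W=3, V=1, Y=1) weight 1/180
  (U=0, X=1, Z=0, W=3, V=2, Y=1) weight 1/180
  (U=0, X=1, Z=0, W=3, V=3, Y=1) weight 1/180
  (U=0, X=1, Z=1, W=3, V=1, Y=0) weight 1/720
  (U=0, X=1, Z=1, W=3, V=2, Y=0) weight 1/720
  (U=0, X=1, Z=1, W=3, V=3, Y=0) weight 1/720
  (U=0, X=2, Z=0, W=3, V=1, Y=1) weight 1/180
  (U=0, X=2, Z=0, W=3, V=2, Y=1) weight 1/180
  … 40 more
Group by Y:
  weight(Y=0) = 1/45
  weight(Y=1) = 4/45
Total weight = 1/45 + 4/45 = 1/9
P(Y=0 | obs) = 1/45 / 1/9 = 1/5
P(Y=1 | obs) = 4/45 / 1/9 = 4/5

P(Y = 0 | obs) = 1/5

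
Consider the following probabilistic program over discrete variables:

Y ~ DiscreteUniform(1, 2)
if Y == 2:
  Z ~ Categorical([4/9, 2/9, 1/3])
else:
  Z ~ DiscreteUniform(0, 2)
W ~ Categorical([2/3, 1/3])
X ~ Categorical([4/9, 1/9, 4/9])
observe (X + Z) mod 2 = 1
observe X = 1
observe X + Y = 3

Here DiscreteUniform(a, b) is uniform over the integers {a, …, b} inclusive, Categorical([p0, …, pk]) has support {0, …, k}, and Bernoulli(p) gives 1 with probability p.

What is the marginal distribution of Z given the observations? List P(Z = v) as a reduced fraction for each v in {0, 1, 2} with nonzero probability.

Enumerate traces; 4 have nonzero weight after conditioning:
  (Y=2, Z=0, W=0, X=1) weight 4/243
  (Y=2, Z=0, W=1, X=1) weight 2/243
  (Y=2, Z=2, W=0, X=1) weight 1/81
  (Y=2, Z=2, W=1, X=1) weight 1/162
Group by Z:
  weight(Z=0) = 2/81
  weight(Z=2) = 1/54
Total weight = 2/81 + 1/54 = 7/162
P(Z=0 | obs) = 2/81 / 7/162 = 4/7
P(Z=2 | obs) = 1/54 / 7/162 = 3/7

P(Z=0) = 4/7, P(Z=2) = 3/7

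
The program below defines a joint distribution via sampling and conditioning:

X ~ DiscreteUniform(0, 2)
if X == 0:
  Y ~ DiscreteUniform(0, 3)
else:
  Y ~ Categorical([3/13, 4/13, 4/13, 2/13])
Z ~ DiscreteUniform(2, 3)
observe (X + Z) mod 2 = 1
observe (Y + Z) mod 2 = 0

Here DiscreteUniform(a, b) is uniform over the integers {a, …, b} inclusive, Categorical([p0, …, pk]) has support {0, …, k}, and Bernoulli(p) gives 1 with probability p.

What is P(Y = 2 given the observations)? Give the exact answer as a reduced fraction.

Enumerate traces; 6 have nonzero weight after conditioning:
  (X=0, Y=1, Z=3) weight 1/24
  (X=0, Y=3, Z=3) weight 1/24
  (X=1, Y=0, Z=2) weight 1/26
  (X=1, Y=2, Z=2) weight 2/39
  (X=2, Y=1, Z=3) weight 2/39
  (X=2, Y=3, Z=3) weight 1/39
Group by Y:
  weight(Y=0) = 1/26
  weight(Y=1) = 29/312
  weight(Y=2) = 2/39
  weight(Y=3) = 7/104
Total weight = 1/26 + 29/312 + 2/39 + 7/104 = 1/4
P(Y=0 | obs) = 1/26 / 1/4 = 2/13
P(Y=1 | obs) = 29/312 / 1/4 = 29/78
P(Y=2 | obs) = 2/39 / 1/4 = 8/39
P(Y=3 | obs) = 7/104 / 1/4 = 7/26

P(Y = 2 | obs) = 8/39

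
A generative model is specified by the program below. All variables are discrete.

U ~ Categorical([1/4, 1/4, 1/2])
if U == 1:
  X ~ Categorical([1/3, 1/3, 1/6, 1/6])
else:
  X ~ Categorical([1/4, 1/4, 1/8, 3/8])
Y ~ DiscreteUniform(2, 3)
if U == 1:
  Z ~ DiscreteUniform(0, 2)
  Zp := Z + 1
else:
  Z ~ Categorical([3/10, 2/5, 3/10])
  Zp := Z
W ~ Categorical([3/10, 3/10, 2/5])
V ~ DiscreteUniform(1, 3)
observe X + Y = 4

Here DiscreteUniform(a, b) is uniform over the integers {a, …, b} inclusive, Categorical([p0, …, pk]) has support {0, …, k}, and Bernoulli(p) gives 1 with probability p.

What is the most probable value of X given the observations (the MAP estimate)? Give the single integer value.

Enumerate traces; 162 have nonzero weight after conditioning:
  (U=0, X=1, Y=3, Z=0, W=0, V=1) weight 3/3200
  (U=0, X=1, Y=3, Z=0, W=0, V=2) weight 3/3200
  (U=0, X=1, Y=3, Z=0, W=0, V=3) weight 3/3200
  (U=0, X=1, Y=3, Z=0, W=1, V=1) weight 3/3200
  (U=0, X=1, Y=3, Z=0, W=1, V=2) weight 3/3200
  (U=0, X=1, Y=3, Z=0, W=1, V=3) weight 3/3200
  (U=0, X=1, Y=3, Z=0, W=2, V=1) weight 1/800
  (U=0, X=1, Y=3, Z=0, W=2, V=2) weight 1/800
  (U=0, X=2, Y=2, Z=0, W=0, V=1) weight 3/6400
  … 153 more
Group by X:
  weight(X=1) = 13/96
  weight(X=2) = 13/192
Total weight = 13/96 + 13/192 = 13/64
P(X=1 | obs) = 13/96 / 13/64 = 2/3
P(X=2 | obs) = 13/192 / 13/64 = 1/3
argmax = 1

argmax_v P(X = v | obs) = 1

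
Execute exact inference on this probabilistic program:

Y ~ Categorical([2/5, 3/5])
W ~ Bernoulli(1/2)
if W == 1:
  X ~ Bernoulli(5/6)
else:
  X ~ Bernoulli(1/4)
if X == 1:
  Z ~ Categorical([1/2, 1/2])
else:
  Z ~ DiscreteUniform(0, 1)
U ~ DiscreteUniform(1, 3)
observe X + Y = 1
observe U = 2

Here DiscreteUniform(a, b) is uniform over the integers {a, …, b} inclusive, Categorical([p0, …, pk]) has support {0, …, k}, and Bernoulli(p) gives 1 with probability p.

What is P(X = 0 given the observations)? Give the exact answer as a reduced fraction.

P(X = 0 | obs) = 33/59

Enumerate traces; 8 have nonzero weight after conditioning:
  (Y=0, W=0, X=1, Z=0, U=2) weight 1/120
  (Y=0, W=0, X=1, Z=1, U=2) weight 1/120
  (Y=0, W=1, X=1, Z=0, U=2) weight 1/36
  (Y=0, W=1, X=1, Z=1, U=2) weight 1/36
  (Y=1, W=0, X=0, Z=0, U=2) weight 3/80
  (Y=1, W=0, X=0, Z=1, U=2) weight 3/80
  (Y=1, W=1, X=0, Z=0, U=2) weight 1/120
  (Y=1, W=1, X=0, Z=1, U=2) weight 1/120
Group by X:
  weight(X=0) = 11/120
  weight(X=1) = 13/180
Total weight = 11/120 + 13/180 = 59/360
P(X=0 | obs) = 11/120 / 59/360 = 33/59
P(X=1 | obs) = 13/180 / 59/360 = 26/59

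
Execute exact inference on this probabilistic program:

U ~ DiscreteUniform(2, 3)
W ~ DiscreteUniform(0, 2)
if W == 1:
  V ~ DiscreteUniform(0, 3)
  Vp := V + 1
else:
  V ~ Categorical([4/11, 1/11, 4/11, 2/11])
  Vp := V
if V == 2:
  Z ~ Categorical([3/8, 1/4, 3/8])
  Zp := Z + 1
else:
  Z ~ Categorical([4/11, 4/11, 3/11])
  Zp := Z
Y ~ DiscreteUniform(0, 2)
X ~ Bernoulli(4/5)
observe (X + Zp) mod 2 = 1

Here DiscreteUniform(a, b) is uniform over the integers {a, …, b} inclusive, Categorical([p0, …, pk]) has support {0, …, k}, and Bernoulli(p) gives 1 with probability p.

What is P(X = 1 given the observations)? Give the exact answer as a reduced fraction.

Enumerate traces; 216 have nonzero weight after conditioning:
  (U=2, W=0, V=0, Z=0, Y=0, X=1) weight 32/5445
  (U=2, W=0, V=0, Z=0, Y=1, X=1) weight 32/5445
  (U=2, W=0, V=0, Z=0, Y=2, X=1) weight 32/5445
  (U=2, W=0, V=0, Z=1, Y=0, X=0) weight 8/5445
  (U=2, W=0, V=0, Z=1, Y=1, X=0) weight 8/5445
  (U=2, W=0, V=0, Z=1, Y=2, X=0) weight 8/5445
  (U=2, W=0, V=0, Z=2, Y=0, X=1) weight 8/1815
  (U=2, W=0, V=0, Z=2, Y=1, X=1) weight 8/1815
  … 208 more
Group by X:
  weight(X=0) = 2843/29040
  weight(X=1) = 593/1452
Total weight = 2843/29040 + 593/1452 = 4901/9680
P(X=0 | obs) = 2843/29040 / 4901/9680 = 2843/14703
P(X=1 | obs) = 593/1452 / 4901/9680 = 11860/14703

P(X = 1 | obs) = 11860/14703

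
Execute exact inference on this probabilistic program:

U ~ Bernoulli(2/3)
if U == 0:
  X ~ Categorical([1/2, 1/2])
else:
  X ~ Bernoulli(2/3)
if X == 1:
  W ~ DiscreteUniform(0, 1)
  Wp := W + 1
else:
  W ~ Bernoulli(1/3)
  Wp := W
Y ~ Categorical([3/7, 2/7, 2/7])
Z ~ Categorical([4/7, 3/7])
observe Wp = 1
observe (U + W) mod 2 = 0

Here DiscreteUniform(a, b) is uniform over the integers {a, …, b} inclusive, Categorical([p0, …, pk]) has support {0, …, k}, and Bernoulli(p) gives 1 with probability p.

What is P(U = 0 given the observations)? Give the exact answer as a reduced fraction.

Enumerate traces; 12 have nonzero weight after conditioning:
  (U=0, X=1, W=0, Y=0, Z=0) weight 1/49
  (U=0, X=1, W=0, Y=0, Z=1) weight 3/196
  (U=0, X=1, W=0, Y=1, Z=0) weight 2/147
  (U=0, X=1, W=0, Y=1, Z=1) weight 1/98
  (U=0, X=1, W=0, Y=2, Z=0) weight 2/147
  (U=0, X=1, W=0, Y=2, Z=1) weight 1/98
  (U=1, X=0, W=1, Y=0, Z=0) weight 8/441
  (U=1, X=0, W=1, Y=0, Z=1) weight 2/147
  … 4 more
Group by U:
  weight(U=0) = 1/12
  weight(U=1) = 2/27
Total weight = 1/12 + 2/27 = 17/108
P(U=0 | obs) = 1/12 / 17/108 = 9/17
P(U=1 | obs) = 2/27 / 17/108 = 8/17

P(U = 0 | obs) = 9/17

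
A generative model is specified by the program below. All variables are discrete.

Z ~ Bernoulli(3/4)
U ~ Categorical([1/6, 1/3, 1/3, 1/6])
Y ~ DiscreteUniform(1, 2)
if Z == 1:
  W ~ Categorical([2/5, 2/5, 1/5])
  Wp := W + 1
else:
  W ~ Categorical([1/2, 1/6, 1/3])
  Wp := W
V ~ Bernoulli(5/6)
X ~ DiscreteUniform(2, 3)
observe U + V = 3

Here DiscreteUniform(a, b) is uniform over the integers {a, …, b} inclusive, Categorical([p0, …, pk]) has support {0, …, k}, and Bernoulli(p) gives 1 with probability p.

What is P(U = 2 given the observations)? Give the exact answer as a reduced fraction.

Enumerate traces; 48 have nonzero weight after conditioning:
  (Z=0, U=2, Y=1, W=0, V=1, X=2) weight 5/576
  (Z=0, U=2, Y=1, W=0, V=1, X=3) weight 5/576
  (Z=0, U=2, Y=1, W=1, V=1, X=2) weight 5/1728
  (Z=0, U=2, Y=1, W=1, V=1, X=3) weight 5/1728
  (Z=0, U=2, Y=1, W=2, V=1, X=2) weight 5/864
  (Z=0, U=2, Y=1, W=2, V=1, X=3) weight 5/864
  (Z=0, U=2, Y=2, W=0, V=1, X=2) weight 5/576
  (Z=0, U=2, Y=2, W=0, V=1, X=3) weight 5/576
  (Z=0, U=3, Y=1, W=0, V=0, X=2) weight 1/1152
  … 39 more
Group by U:
  weight(U=2) = 5/18
  weight(U=3) = 1/36
Total weight = 5/18 + 1/36 = 11/36
P(U=2 | obs) = 5/18 / 11/36 = 10/11
P(U=3 | obs) = 1/36 / 11/36 = 1/11

P(U = 2 | obs) = 10/11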